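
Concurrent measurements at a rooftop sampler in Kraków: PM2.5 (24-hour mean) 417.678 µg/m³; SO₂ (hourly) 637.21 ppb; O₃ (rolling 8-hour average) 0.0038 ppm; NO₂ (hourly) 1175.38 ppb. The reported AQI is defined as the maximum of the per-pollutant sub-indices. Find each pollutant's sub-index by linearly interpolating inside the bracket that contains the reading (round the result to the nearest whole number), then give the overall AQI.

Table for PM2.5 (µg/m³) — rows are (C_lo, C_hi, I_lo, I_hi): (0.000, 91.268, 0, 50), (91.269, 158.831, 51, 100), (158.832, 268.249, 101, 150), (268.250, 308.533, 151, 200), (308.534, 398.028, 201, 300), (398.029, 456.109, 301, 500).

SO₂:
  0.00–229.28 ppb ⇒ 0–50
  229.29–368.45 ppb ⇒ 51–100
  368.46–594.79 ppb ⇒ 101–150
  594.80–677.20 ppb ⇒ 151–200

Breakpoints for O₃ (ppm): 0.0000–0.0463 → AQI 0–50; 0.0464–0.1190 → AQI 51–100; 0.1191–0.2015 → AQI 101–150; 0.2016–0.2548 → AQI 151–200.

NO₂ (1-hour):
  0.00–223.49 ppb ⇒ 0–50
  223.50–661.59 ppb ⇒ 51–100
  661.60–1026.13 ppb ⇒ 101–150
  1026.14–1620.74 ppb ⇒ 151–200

368

PM2.5: 417.678 lies in 398.029–456.109, so I_lo=301, I_hi=500, C_lo=398.029, C_hi=456.109.
(500−301)/(456.109−398.029) × (417.678−398.029) + 301 = 199/58.080 × 19.649 + 301 ≈ 368.32 → 368.
SO₂ 637.21: bracket 594.80–677.20 → index 151–200; slope 49/82.40, offset 42.41.
AQI = 151 + 49/82.40·42.41 ≈ 176.22 ⇒ 176.
O₃: 0.0038 lies in 0.0000–0.0463, so I_lo=0, I_hi=50, C_lo=0.0000, C_hi=0.0463.
(50−0)/(0.0463−0.0000) × (0.0038−0.0000) + 0 = 50/0.0463 × 0.0038 + 0 ≈ 4.10 → 4.
NO₂: row 1026.14–1620.74 (AQI 151–200). (200−151)·(1175.38−1026.14)/(1620.74−1026.14) + 151 = 49·149.24/594.60 + 151 ≈ 163.30 → 163.
Sub-indices: PM2.5→368, SO₂→176, O₃→4, NO₂→163. Overall AQI = max = 368; dominant pollutant is PM2.5.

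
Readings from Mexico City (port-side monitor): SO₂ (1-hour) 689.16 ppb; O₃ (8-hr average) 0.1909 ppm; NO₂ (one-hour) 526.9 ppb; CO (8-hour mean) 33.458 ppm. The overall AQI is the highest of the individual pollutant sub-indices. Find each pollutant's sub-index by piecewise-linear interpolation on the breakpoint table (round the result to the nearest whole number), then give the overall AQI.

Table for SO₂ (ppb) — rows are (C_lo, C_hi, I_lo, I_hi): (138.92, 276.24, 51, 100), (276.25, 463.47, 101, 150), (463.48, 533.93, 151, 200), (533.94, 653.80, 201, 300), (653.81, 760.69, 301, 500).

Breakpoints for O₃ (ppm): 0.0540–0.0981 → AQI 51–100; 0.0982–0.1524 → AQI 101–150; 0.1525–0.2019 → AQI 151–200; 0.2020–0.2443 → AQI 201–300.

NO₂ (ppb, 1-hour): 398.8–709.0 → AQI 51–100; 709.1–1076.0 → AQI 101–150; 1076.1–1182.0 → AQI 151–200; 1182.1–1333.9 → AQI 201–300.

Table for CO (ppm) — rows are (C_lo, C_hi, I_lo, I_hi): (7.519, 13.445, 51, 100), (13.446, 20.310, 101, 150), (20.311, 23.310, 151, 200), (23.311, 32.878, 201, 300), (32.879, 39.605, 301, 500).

367

SO₂ 689.16: bracket 653.81–760.69 → index 301–500; slope 199/106.88, offset 35.35.
AQI = 301 + 199/106.88·35.35 ≈ 366.82 ⇒ 367.
O₃: row 0.1525–0.2019 (AQI 151–200). (200−151)·(0.1909−0.1525)/(0.2019−0.1525) + 151 = 49·0.0384/0.0494 + 151 ≈ 189.09 → 189.
NO₂: 526.9 ∈ [398.8, 709.0] ↔ index [51, 100].
51 + (526.9−398.8)·(100−51)/(709.0−398.8) = 51 + 128.1·49/310.2 ≈ 71.24, so AQI = 71.
CO: 33.458 lies in 32.879–39.605, so I_lo=301, I_hi=500, C_lo=32.879, C_hi=39.605.
(500−301)/(39.605−32.879) × (33.458−32.879) + 301 = 199/6.726 × 0.579 + 301 ≈ 318.13 → 318.
Sub-indices: SO₂→367, O₃→189, NO₂→71, CO→318. Overall AQI = max = 367; dominant pollutant is SO₂.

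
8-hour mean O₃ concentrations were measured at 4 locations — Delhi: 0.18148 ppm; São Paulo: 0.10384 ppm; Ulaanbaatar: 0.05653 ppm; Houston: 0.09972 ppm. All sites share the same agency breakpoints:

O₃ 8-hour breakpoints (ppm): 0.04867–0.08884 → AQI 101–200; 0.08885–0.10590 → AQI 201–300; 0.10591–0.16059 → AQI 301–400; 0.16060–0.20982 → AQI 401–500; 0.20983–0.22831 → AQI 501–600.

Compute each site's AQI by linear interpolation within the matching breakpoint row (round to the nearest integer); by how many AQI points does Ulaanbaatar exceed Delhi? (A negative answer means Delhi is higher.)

Delhi 0.18148: bracket 0.16060–0.20982 → index 401–500; slope 99/0.04922, offset 0.02088.
AQI = 401 + 99/0.04922·0.02088 ≈ 443.00 ⇒ 443.
São Paulo: 0.10384 lies in 0.08885–0.10590, so I_lo=201, I_hi=300, C_lo=0.08885, C_hi=0.10590.
(300−201)/(0.10590−0.08885) × (0.10384−0.08885) + 201 = 99/0.01705 × 0.01499 + 201 ≈ 288.04 → 288.
Ulaanbaatar: 0.05653 ∈ [0.04867, 0.08884] ↔ index [101, 200].
101 + (0.05653−0.04867)·(200−101)/(0.08884−0.04867) = 101 + 0.00786·99/0.04017 ≈ 120.37, so AQI = 120.
Houston: 0.09972 ∈ [0.08885, 0.10590] ↔ index [201, 300].
201 + (0.09972−0.08885)·(300−201)/(0.10590−0.08885) = 201 + 0.01087·99/0.01705 ≈ 264.12, so AQI = 264.
AQIs: Delhi=443, São Paulo=288, Ulaanbaatar=120, Houston=264. Ulaanbaatar (120) − Delhi (443) = -323.

-323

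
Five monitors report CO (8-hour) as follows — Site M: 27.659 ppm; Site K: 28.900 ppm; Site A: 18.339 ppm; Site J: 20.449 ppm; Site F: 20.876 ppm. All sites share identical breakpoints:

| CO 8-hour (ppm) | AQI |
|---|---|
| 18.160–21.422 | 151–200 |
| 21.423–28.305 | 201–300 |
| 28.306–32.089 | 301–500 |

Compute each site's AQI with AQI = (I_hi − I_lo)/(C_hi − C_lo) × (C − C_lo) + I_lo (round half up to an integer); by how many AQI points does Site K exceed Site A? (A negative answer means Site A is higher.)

178

Site M: 27.659 lies in 21.423–28.305, so I_lo=201, I_hi=300, C_lo=21.423, C_hi=28.305.
(300−201)/(28.305−21.423) × (27.659−21.423) + 201 = 99/6.882 × 6.236 + 201 ≈ 290.71 → 291.
Site K: 28.900 ∈ [28.306, 32.089] ↔ index [301, 500].
301 + (28.900−28.306)·(500−301)/(32.089−28.306) = 301 + 0.594·199/3.783 ≈ 332.25, so AQI = 332.
Site A: 18.339 lies in 18.160–21.422, so I_lo=151, I_hi=200, C_lo=18.160, C_hi=21.422.
(200−151)/(21.422−18.160) × (18.339−18.160) + 151 = 49/3.262 × 0.179 + 151 ≈ 153.69 → 154.
Site J 20.449: bracket 18.160–21.422 → index 151–200; slope 49/3.262, offset 2.289.
AQI = 151 + 49/3.262·2.289 ≈ 185.38 ⇒ 185.
Site F: 20.876 ∈ [18.160, 21.422] ↔ index [151, 200].
151 + (20.876−18.160)·(200−151)/(21.422−18.160) = 151 + 2.716·49/3.262 ≈ 191.80, so AQI = 192.
AQIs: Site M=291, Site K=332, Site A=154, Site J=185, Site F=192. Site K (332) − Site A (154) = 178.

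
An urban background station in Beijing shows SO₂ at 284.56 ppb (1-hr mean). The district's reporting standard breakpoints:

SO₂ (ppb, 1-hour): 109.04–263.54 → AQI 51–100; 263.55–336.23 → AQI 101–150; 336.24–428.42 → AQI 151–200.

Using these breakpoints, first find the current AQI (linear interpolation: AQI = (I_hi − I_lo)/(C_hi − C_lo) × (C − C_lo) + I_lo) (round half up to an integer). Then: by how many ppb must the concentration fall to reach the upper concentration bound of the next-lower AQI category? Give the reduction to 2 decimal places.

21.02

SO₂: 284.56 ∈ [263.55, 336.23] ↔ index [101, 150].
101 + (284.56−263.55)·(150−101)/(336.23−263.55) = 101 + 21.01·49/72.68 ≈ 115.16, so AQI = 115.
Current AQI 115 is in the Unhealthy for Sensitive Groups range (101–150). The next-lower category tops out at AQI 100, whose upper concentration bound is 263.54 ppb.
Reduction needed = 284.56 − 263.54 = 21.02 ppb.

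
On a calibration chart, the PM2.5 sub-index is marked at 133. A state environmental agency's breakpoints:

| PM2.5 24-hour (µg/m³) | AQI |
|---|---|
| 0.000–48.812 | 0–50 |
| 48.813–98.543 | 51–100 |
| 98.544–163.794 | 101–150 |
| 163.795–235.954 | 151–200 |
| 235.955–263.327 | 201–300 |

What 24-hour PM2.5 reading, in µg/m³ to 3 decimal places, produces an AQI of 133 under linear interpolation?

AQI 133 lies in the 101–150 band, which corresponds to 98.544–163.794 µg/m³.
C = 98.544 + (133−101)×(163.794−98.544)/(150−101) = 98.544 + 32×65.250/49 ≈ 141.15624 µg/m³ → 141.156 µg/m³ to 3 dp.

141.156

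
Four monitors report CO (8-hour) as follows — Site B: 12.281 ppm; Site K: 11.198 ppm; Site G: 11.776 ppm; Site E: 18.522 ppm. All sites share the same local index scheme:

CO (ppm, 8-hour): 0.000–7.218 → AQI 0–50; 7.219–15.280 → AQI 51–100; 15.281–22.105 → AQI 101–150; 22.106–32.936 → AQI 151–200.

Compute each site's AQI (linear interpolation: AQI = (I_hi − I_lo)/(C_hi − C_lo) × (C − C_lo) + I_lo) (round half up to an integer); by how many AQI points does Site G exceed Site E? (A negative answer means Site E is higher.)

-45

Site B: 12.281 lies in 7.219–15.280, so I_lo=51, I_hi=100, C_lo=7.219, C_hi=15.280.
(100−51)/(15.280−7.219) × (12.281−7.219) + 51 = 49/8.061 × 5.062 + 51 ≈ 81.77 → 82.
Site K: row 7.219–15.280 (AQI 51–100). (100−51)·(11.198−7.219)/(15.280−7.219) + 51 = 49·3.979/8.061 + 51 ≈ 75.19 → 75.
Site G 11.776: bracket 7.219–15.280 → index 51–100; slope 49/8.061, offset 4.557.
AQI = 51 + 49/8.061·4.557 ≈ 78.70 ⇒ 79.
Site E: row 15.281–22.105 (AQI 101–150). (150−101)·(18.522−15.281)/(22.105−15.281) + 101 = 49·3.241/6.824 + 101 ≈ 124.27 → 124.
AQIs: Site B=82, Site K=75, Site G=79, Site E=124. Site G (79) − Site E (124) = -45.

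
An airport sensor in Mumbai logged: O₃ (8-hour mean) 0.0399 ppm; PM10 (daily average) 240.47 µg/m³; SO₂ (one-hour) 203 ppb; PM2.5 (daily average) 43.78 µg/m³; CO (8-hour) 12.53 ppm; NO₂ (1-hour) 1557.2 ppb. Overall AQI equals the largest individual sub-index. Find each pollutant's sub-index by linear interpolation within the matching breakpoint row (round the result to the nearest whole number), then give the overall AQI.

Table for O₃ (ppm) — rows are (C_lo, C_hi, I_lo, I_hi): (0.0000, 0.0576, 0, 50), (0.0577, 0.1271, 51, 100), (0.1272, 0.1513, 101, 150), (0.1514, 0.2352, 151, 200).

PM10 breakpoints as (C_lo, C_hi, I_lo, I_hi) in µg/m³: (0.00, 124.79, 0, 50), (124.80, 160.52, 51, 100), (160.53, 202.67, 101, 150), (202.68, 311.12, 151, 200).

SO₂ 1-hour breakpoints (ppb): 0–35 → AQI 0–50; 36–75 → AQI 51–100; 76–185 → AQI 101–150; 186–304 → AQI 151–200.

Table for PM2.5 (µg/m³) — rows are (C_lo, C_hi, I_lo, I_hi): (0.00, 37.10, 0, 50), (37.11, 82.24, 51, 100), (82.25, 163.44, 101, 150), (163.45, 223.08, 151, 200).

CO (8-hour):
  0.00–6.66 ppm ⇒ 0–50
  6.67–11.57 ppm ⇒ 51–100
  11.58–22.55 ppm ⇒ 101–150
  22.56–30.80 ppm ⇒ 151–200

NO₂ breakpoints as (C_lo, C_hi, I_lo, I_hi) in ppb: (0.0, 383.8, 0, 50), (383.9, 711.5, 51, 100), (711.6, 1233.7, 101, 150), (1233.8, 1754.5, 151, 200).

181

O₃: row 0.0000–0.0576 (AQI 0–50). (50−0)·(0.0399−0.0000)/(0.0576−0.0000) + 0 = 50·0.0399/0.0576 + 0 ≈ 34.64 → 35.
PM10: 240.47 ∈ [202.68, 311.12] ↔ index [151, 200].
151 + (240.47−202.68)·(200−151)/(311.12−202.68) = 151 + 37.79·49/108.44 ≈ 168.08, so AQI = 168.
SO₂: 203 ∈ [186, 304] ↔ index [151, 200].
151 + (203−186)·(200−151)/(304−186) = 151 + 17·49/118 ≈ 158.06, so AQI = 158.
PM2.5: row 37.11–82.24 (AQI 51–100). (100−51)·(43.78−37.11)/(82.24−37.11) + 51 = 49·6.67/45.13 + 51 ≈ 58.24 → 58.
CO 12.53: bracket 11.58–22.55 → index 101–150; slope 49/10.97, offset 0.95.
AQI = 101 + 49/10.97·0.95 ≈ 105.24 ⇒ 105.
NO₂ 1557.2: bracket 1233.8–1754.5 → index 151–200; slope 49/520.7, offset 323.4.
AQI = 151 + 49/520.7·323.4 ≈ 181.43 ⇒ 181.
Sub-indices: O₃→35, PM10→168, SO₂→158, PM2.5→58, CO→105, NO₂→181. Overall AQI = max = 181; dominant pollutant is NO₂.
AQI 181: Unhealthy.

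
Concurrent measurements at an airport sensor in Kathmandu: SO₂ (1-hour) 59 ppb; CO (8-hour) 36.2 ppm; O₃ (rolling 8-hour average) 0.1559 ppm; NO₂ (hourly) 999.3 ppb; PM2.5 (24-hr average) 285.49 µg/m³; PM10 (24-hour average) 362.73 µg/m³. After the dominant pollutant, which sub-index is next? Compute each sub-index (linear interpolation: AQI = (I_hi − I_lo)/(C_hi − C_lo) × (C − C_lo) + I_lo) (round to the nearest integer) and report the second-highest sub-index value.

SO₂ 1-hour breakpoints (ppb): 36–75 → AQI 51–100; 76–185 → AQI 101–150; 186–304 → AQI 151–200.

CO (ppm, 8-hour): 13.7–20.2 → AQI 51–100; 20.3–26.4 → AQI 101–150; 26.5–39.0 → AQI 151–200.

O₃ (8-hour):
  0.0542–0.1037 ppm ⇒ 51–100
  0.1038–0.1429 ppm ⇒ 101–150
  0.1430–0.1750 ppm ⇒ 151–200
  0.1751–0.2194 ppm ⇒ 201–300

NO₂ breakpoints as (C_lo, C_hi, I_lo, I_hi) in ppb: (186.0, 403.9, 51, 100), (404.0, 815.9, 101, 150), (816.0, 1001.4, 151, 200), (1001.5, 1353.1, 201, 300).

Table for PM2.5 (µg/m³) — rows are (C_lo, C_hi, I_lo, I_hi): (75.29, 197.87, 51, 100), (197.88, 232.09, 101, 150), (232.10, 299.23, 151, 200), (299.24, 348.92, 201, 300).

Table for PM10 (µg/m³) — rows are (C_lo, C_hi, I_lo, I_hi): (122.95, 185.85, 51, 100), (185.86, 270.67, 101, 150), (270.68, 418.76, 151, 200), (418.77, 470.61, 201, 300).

190

SO₂: row 36–75 (AQI 51–100). (100−51)·(59−36)/(75−36) + 51 = 49·23/39 + 51 ≈ 79.90 → 80.
CO 36.2: bracket 26.5–39.0 → index 151–200; slope 49/12.5, offset 9.7.
AQI = 151 + 49/12.5·9.7 ≈ 189.02 ⇒ 189.
O₃ 0.1559: bracket 0.1430–0.1750 → index 151–200; slope 49/0.0320, offset 0.0129.
AQI = 151 + 49/0.0320·0.0129 ≈ 170.75 ⇒ 171.
NO₂: 999.3 ∈ [816.0, 1001.4] ↔ index [151, 200].
151 + (999.3−816.0)·(200−151)/(1001.4−816.0) = 151 + 183.3·49/185.4 ≈ 199.44, so AQI = 199.
PM2.5: 285.49 ∈ [232.10, 299.23] ↔ index [151, 200].
151 + (285.49−232.10)·(200−151)/(299.23−232.10) = 151 + 53.39·49/67.13 ≈ 189.97, so AQI = 190.
PM10: row 270.68–418.76 (AQI 151–200). (200−151)·(362.73−270.68)/(418.76−270.68) + 151 = 49·92.05/148.08 + 151 ≈ 181.46 → 181.
Sub-indices: SO₂→80, CO→189, O₃→171, NO₂→199, PM2.5→190, PM10→181. Ranked high→low: 199, 190, 189, 181, 171, 80. Second-highest sub-index = 190.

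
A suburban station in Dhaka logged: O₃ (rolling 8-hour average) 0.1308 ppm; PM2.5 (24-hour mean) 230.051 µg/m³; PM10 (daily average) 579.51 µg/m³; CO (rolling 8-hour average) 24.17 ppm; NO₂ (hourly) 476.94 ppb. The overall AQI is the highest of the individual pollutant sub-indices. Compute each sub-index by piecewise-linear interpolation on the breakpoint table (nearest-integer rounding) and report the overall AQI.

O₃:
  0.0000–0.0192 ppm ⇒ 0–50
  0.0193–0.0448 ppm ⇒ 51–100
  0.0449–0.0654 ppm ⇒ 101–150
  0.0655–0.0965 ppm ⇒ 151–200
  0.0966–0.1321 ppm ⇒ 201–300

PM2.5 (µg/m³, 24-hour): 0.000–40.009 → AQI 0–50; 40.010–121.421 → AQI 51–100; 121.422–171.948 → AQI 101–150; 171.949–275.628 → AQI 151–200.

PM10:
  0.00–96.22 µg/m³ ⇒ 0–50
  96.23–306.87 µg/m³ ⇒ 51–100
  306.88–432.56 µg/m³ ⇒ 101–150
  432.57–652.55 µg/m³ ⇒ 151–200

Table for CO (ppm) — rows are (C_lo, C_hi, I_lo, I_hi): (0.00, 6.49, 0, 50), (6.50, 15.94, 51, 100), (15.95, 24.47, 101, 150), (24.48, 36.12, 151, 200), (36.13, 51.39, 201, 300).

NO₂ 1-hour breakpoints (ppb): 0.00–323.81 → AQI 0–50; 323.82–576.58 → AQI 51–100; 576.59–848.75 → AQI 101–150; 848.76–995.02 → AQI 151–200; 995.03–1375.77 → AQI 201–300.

296

O₃: 0.1308 ∈ [0.0966, 0.1321] ↔ index [201, 300].
201 + (0.1308−0.0966)·(300−201)/(0.1321−0.0966) = 201 + 0.0342·99/0.0355 ≈ 296.37, so AQI = 296.
PM2.5: 230.051 ∈ [171.949, 275.628] ↔ index [151, 200].
151 + (230.051−171.949)·(200−151)/(275.628−171.949) = 151 + 58.102·49/103.679 ≈ 178.46, so AQI = 178.
PM10 579.51: bracket 432.57–652.55 → index 151–200; slope 49/219.98, offset 146.94.
AQI = 151 + 49/219.98·146.94 ≈ 183.73 ⇒ 184.
CO 24.17: bracket 15.95–24.47 → index 101–150; slope 49/8.52, offset 8.22.
AQI = 101 + 49/8.52·8.22 ≈ 148.27 ⇒ 148.
NO₂ 476.94: bracket 323.82–576.58 → index 51–100; slope 49/252.76, offset 153.12.
AQI = 51 + 49/252.76·153.12 ≈ 80.68 ⇒ 81.
Sub-indices: O₃→296, PM2.5→178, PM10→184, CO→148, NO₂→81. Overall AQI = max = 296; dominant pollutant is O₃.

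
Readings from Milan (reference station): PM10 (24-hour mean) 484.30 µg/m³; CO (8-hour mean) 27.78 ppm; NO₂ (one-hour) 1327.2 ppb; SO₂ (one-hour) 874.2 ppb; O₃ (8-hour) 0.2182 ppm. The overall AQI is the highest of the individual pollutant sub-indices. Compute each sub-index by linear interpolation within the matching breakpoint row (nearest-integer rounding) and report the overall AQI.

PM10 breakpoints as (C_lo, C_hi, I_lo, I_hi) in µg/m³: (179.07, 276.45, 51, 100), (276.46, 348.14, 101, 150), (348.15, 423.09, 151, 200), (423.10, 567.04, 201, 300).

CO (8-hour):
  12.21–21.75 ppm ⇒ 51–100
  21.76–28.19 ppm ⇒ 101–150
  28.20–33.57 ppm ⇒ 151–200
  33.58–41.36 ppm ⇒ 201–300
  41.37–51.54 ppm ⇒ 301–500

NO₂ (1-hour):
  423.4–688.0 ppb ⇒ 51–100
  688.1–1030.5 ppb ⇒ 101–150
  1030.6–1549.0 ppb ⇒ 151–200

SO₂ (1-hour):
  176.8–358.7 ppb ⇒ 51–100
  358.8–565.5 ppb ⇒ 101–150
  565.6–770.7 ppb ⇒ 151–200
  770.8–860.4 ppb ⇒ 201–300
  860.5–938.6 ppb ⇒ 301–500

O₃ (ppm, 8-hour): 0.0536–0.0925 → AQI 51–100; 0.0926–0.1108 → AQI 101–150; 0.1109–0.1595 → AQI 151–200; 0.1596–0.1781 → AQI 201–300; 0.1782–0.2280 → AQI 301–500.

PM10: row 423.10–567.04 (AQI 201–300). (300−201)·(484.30−423.10)/(567.04−423.10) + 201 = 99·61.20/143.94 + 201 ≈ 243.09 → 243.
CO: row 21.76–28.19 (AQI 101–150). (150−101)·(27.78−21.76)/(28.19−21.76) + 101 = 49·6.02/6.43 + 101 ≈ 146.88 → 147.
NO₂: 1327.2 ∈ [1030.6, 1549.0] ↔ index [151, 200].
151 + (1327.2−1030.6)·(200−151)/(1549.0−1030.6) = 151 + 296.6·49/518.4 ≈ 179.04, so AQI = 179.
SO₂ 874.2: bracket 860.5–938.6 → index 301–500; slope 199/78.1, offset 13.7.
AQI = 301 + 199/78.1·13.7 ≈ 335.91 ⇒ 336.
O₃: 0.2182 ∈ [0.1782, 0.2280] ↔ index [301, 500].
301 + (0.2182−0.1782)·(500−301)/(0.2280−0.1782) = 301 + 0.0400·199/0.0498 ≈ 460.84, so AQI = 461.
Sub-indices: PM10→243, CO→147, NO₂→179, SO₂→336, O₃→461. Overall AQI = max = 461; dominant pollutant is O₃.

461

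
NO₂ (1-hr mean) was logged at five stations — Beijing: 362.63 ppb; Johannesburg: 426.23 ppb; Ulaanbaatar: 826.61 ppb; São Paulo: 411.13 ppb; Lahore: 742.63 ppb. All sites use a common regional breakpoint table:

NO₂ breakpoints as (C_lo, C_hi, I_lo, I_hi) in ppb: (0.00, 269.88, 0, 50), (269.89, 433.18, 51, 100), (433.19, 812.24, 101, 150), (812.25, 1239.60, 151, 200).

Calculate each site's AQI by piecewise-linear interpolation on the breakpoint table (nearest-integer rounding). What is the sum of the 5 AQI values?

Beijing: 362.63 lies in 269.89–433.18, so I_lo=51, I_hi=100, C_lo=269.89, C_hi=433.18.
(100−51)/(433.18−269.89) × (362.63−269.89) + 51 = 49/163.29 × 92.74 + 51 ≈ 78.83 → 79.
Johannesburg: row 269.89–433.18 (AQI 51–100). (100−51)·(426.23−269.89)/(433.18−269.89) + 51 = 49·156.34/163.29 + 51 ≈ 97.91 → 98.
Ulaanbaatar: 826.61 lies in 812.25–1239.60, so I_lo=151, I_hi=200, C_lo=812.25, C_hi=1239.60.
(200−151)/(1239.60−812.25) × (826.61−812.25) + 151 = 49/427.35 × 14.36 + 151 ≈ 152.65 → 153.
São Paulo 411.13: bracket 269.89–433.18 → index 51–100; slope 49/163.29, offset 141.24.
AQI = 51 + 49/163.29·141.24 ≈ 93.38 ⇒ 93.
Lahore: 742.63 lies in 433.19–812.24, so I_lo=101, I_hi=150, C_lo=433.19, C_hi=812.24.
(150−101)/(812.24−433.19) × (742.63−433.19) + 101 = 49/379.05 × 309.44 + 101 ≈ 141.00 → 141.
AQIs: Beijing=79, Johannesburg=98, Ulaanbaatar=153, São Paulo=93, Lahore=141. Sum = 79 + 98 + 153 + 93 + 141 = 564.

564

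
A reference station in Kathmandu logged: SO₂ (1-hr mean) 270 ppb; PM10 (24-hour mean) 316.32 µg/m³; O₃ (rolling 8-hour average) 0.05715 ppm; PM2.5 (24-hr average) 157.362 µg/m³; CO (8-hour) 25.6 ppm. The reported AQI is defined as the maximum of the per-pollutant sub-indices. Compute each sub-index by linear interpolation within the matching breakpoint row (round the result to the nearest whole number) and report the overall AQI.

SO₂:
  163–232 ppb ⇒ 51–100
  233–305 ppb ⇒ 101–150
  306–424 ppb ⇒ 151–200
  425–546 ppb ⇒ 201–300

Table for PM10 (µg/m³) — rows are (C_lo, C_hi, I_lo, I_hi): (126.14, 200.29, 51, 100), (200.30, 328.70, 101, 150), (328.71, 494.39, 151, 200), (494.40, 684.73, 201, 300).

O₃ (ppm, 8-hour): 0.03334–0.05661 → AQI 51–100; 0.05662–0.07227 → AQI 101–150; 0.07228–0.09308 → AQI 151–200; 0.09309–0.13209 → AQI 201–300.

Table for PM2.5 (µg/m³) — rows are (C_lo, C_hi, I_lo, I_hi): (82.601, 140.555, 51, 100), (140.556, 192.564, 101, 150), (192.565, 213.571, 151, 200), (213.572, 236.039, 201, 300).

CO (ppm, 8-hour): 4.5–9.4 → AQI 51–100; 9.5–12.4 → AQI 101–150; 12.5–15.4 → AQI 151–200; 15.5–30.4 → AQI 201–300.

268

SO₂: 270 lies in 233–305, so I_lo=101, I_hi=150, C_lo=233, C_hi=305.
(150−101)/(305−233) × (270−233) + 101 = 49/72 × 37 + 101 ≈ 126.18 → 126.
PM10: 316.32 ∈ [200.30, 328.70] ↔ index [101, 150].
101 + (316.32−200.30)·(150−101)/(328.70−200.30) = 101 + 116.02·49/128.40 ≈ 145.28, so AQI = 145.
O₃: 0.05715 lies in 0.05662–0.07227, so I_lo=101, I_hi=150, C_lo=0.05662, C_hi=0.07227.
(150−101)/(0.07227−0.05662) × (0.05715−0.05662) + 101 = 49/0.01565 × 0.00053 + 101 ≈ 102.66 → 103.
PM2.5: row 140.556–192.564 (AQI 101–150). (150−101)·(157.362−140.556)/(192.564−140.556) + 101 = 49·16.806/52.008 + 101 ≈ 116.83 → 117.
CO: 25.6 lies in 15.5–30.4, so I_lo=201, I_hi=300, C_lo=15.5, C_hi=30.4.
(300−201)/(30.4−15.5) × (25.6−15.5) + 201 = 99/14.9 × 10.1 + 201 ≈ 268.11 → 268.
Sub-indices: SO₂→126, PM10→145, O₃→103, PM2.5→117, CO→268. Overall AQI = max = 268; dominant pollutant is CO.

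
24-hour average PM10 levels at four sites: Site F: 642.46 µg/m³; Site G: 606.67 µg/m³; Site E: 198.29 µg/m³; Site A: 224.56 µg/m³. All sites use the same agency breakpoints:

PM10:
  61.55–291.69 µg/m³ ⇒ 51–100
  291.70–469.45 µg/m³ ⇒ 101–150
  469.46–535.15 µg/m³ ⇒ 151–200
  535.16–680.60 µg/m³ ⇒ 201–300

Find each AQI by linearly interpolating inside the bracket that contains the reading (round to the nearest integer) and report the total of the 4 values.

690

Site F: 642.46 ∈ [535.16, 680.60] ↔ index [201, 300].
201 + (642.46−535.16)·(300−201)/(680.60−535.16) = 201 + 107.30·99/145.44 ≈ 274.04, so AQI = 274.
Site G 606.67: bracket 535.16–680.60 → index 201–300; slope 99/145.44, offset 71.51.
AQI = 201 + 99/145.44·71.51 ≈ 249.68 ⇒ 250.
Site E 198.29: bracket 61.55–291.69 → index 51–100; slope 49/230.14, offset 136.74.
AQI = 51 + 49/230.14·136.74 ≈ 80.11 ⇒ 80.
Site A 224.56: bracket 61.55–291.69 → index 51–100; slope 49/230.14, offset 163.01.
AQI = 51 + 49/230.14·163.01 ≈ 85.71 ⇒ 86.
AQIs: Site F=274, Site G=250, Site E=80, Site A=86. Sum = 274 + 250 + 80 + 86 = 690.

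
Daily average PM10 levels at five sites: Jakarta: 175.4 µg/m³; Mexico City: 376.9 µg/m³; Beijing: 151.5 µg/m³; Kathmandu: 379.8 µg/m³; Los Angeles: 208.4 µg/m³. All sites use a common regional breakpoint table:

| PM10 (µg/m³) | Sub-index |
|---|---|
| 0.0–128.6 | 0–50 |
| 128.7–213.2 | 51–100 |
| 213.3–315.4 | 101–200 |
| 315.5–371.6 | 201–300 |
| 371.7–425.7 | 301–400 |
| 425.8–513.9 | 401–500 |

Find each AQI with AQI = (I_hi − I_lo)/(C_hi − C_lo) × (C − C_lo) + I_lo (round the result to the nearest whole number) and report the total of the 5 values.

866

Jakarta: 175.4 ∈ [128.7, 213.2] ↔ index [51, 100].
51 + (175.4−128.7)·(100−51)/(213.2−128.7) = 51 + 46.7·49/84.5 ≈ 78.08, so AQI = 78.
Mexico City: row 371.7–425.7 (AQI 301–400). (400−301)·(376.9−371.7)/(425.7−371.7) + 301 = 99·5.2/54.0 + 301 ≈ 310.53 → 311.
Beijing 151.5: bracket 128.7–213.2 → index 51–100; slope 49/84.5, offset 22.8.
AQI = 51 + 49/84.5·22.8 ≈ 64.22 ⇒ 64.
Kathmandu 379.8: bracket 371.7–425.7 → index 301–400; slope 99/54.0, offset 8.1.
AQI = 301 + 99/54.0·8.1 ≈ 315.85 ⇒ 316.
Los Angeles: 208.4 ∈ [128.7, 213.2] ↔ index [51, 100].
51 + (208.4−128.7)·(100−51)/(213.2−128.7) = 51 + 79.7·49/84.5 ≈ 97.22, so AQI = 97.
AQIs: Jakarta=78, Mexico City=311, Beijing=64, Kathmandu=316, Los Angeles=97. Sum = 78 + 311 + 64 + 316 + 97 = 866.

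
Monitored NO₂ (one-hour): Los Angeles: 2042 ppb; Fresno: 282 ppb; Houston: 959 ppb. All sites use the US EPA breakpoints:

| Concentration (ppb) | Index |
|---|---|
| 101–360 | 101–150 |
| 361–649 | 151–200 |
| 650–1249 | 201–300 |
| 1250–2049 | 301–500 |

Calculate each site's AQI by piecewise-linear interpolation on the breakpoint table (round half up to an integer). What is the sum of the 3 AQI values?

885

Los Angeles: 2042 lies in 1250–2049, so I_lo=301, I_hi=500, C_lo=1250, C_hi=2049.
(500−301)/(2049−1250) × (2042−1250) + 301 = 199/799 × 792 + 301 ≈ 498.26 → 498.
Fresno: row 101–360 (AQI 101–150). (150−101)·(282−101)/(360−101) + 101 = 49·181/259 + 101 ≈ 135.24 → 135.
Houston: 959 ∈ [650, 1249] ↔ index [201, 300].
201 + (959−650)·(300−201)/(1249−650) = 201 + 309·99/599 ≈ 252.07, so AQI = 252.
AQIs: Los Angeles=498, Fresno=135, Houston=252. Sum = 498 + 135 + 252 = 885.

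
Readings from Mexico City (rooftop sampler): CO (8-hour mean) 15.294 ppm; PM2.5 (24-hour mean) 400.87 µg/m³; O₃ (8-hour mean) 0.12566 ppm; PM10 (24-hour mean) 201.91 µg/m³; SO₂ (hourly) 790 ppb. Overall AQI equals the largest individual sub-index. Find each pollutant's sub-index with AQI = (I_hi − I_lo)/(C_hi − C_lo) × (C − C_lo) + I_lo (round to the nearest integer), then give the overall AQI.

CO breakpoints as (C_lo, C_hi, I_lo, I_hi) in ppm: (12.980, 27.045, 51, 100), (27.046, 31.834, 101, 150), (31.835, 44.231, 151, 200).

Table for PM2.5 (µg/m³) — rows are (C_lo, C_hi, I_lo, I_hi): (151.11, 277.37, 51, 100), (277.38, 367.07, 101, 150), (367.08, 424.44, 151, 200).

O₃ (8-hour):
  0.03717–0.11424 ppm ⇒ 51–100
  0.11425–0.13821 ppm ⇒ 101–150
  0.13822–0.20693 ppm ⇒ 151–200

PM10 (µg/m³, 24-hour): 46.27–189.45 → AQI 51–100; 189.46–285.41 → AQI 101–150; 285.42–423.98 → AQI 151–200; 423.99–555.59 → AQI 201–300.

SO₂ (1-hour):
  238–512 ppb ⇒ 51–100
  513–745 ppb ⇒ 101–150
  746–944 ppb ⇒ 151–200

CO: 15.294 lies in 12.980–27.045, so I_lo=51, I_hi=100, C_lo=12.980, C_hi=27.045.
(100−51)/(27.045−12.980) × (15.294−12.980) + 51 = 49/14.065 × 2.314 + 51 ≈ 59.06 → 59.
PM2.5: 400.87 ∈ [367.08, 424.44] ↔ index [151, 200].
151 + (400.87−367.08)·(200−151)/(424.44−367.08) = 151 + 33.79·49/57.36 ≈ 179.87, so AQI = 180.
O₃ 0.12566: bracket 0.11425–0.13821 → index 101–150; slope 49/0.02396, offset 0.01141.
AQI = 101 + 49/0.02396·0.01141 ≈ 124.33 ⇒ 124.
PM10 201.91: bracket 189.46–285.41 → index 101–150; slope 49/95.95, offset 12.45.
AQI = 101 + 49/95.95·12.45 ≈ 107.36 ⇒ 107.
SO₂: row 746–944 (AQI 151–200). (200−151)·(790−746)/(944−746) + 151 = 49·44/198 + 151 ≈ 161.89 → 162.
Sub-indices: CO→59, PM2.5→180, O₃→124, PM10→107, SO₂→162. Overall AQI = max = 180; dominant pollutant is PM2.5.

180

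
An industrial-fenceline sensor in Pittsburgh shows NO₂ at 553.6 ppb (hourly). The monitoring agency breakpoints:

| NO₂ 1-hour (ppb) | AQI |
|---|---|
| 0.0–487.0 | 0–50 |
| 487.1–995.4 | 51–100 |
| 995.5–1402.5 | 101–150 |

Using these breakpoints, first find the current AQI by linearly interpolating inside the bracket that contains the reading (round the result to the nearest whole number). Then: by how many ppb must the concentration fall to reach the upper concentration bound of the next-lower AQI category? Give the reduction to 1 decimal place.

NO₂: 553.6 lies in 487.1–995.4, so I_lo=51, I_hi=100, C_lo=487.1, C_hi=995.4.
(100−51)/(995.4−487.1) × (553.6−487.1) + 51 = 49/508.3 × 66.5 + 51 ≈ 57.41 → 57.
Current AQI 57 is in the Moderate range (51–100). The next-lower category tops out at AQI 50, whose upper concentration bound is 487.0 ppb.
Reduction needed = 553.6 − 487.0 = 66.6 ppb.

66.6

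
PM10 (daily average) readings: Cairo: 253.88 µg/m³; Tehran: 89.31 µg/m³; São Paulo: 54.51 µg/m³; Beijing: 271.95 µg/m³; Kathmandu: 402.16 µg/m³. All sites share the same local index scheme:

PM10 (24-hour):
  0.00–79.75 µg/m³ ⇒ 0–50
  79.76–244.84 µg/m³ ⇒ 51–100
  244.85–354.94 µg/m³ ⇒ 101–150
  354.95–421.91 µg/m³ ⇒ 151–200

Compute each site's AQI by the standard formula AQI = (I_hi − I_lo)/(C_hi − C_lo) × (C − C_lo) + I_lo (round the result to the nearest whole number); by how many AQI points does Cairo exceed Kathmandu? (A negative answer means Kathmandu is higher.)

-81

Cairo: 253.88 lies in 244.85–354.94, so I_lo=101, I_hi=150, C_lo=244.85, C_hi=354.94.
(150−101)/(354.94−244.85) × (253.88−244.85) + 101 = 49/110.09 × 9.03 + 101 ≈ 105.02 → 105.
Tehran: row 79.76–244.84 (AQI 51–100). (100−51)·(89.31−79.76)/(244.84−79.76) + 51 = 49·9.55/165.08 + 51 ≈ 53.83 → 54.
São Paulo 54.51: bracket 0.00–79.75 → index 0–50; slope 50/79.75, offset 54.51.
AQI = 0 + 50/79.75·54.51 ≈ 34.18 ⇒ 34.
Beijing: row 244.85–354.94 (AQI 101–150). (150−101)·(271.95−244.85)/(354.94−244.85) + 101 = 49·27.10/110.09 + 101 ≈ 113.06 → 113.
Kathmandu 402.16: bracket 354.95–421.91 → index 151–200; slope 49/66.96, offset 47.21.
AQI = 151 + 49/66.96·47.21 ≈ 185.55 ⇒ 186.
AQIs: Cairo=105, Tehran=54, São Paulo=34, Beijing=113, Kathmandu=186. Cairo (105) − Kathmandu (186) = -81.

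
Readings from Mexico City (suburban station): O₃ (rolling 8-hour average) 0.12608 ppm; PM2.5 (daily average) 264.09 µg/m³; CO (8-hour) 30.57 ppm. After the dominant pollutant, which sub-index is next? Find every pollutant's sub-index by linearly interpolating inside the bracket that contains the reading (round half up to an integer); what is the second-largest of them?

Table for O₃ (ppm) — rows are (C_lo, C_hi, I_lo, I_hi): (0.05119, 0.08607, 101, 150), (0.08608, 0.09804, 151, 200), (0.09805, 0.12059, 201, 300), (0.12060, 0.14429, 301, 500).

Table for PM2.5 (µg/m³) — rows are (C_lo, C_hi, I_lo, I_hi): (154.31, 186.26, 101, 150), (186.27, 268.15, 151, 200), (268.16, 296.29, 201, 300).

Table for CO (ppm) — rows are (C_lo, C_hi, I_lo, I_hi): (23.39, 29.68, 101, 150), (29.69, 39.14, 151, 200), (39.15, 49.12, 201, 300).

198

O₃: row 0.12060–0.14429 (AQI 301–500). (500−301)·(0.12608−0.12060)/(0.14429−0.12060) + 301 = 199·0.00548/0.02369 + 301 ≈ 347.03 → 347.
PM2.5: 264.09 lies in 186.27–268.15, so I_lo=151, I_hi=200, C_lo=186.27, C_hi=268.15.
(200−151)/(268.15−186.27) × (264.09−186.27) + 151 = 49/81.88 × 77.82 + 151 ≈ 197.57 → 198.
CO 30.57: bracket 29.69–39.14 → index 151–200; slope 49/9.45, offset 0.88.
AQI = 151 + 49/9.45·0.88 ≈ 155.56 ⇒ 156.
Sub-indices: O₃→347, PM2.5→198, CO→156. Ranked high→low: 347, 198, 156. Second-highest sub-index = 198.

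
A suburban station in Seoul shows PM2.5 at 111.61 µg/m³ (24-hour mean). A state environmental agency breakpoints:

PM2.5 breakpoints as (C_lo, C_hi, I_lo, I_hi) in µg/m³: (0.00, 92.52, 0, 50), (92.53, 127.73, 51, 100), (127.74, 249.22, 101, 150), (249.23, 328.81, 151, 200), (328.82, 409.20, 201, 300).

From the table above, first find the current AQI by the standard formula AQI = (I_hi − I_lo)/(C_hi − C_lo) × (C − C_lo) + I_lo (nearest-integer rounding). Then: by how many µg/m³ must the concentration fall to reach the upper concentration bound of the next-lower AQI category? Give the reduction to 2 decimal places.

PM2.5: 111.61 ∈ [92.53, 127.73] ↔ index [51, 100].
51 + (111.61−92.53)·(100−51)/(127.73−92.53) = 51 + 19.08·49/35.20 ≈ 77.56, so AQI = 78.
Current AQI 78 is in the Moderate range (51–100). The next-lower category tops out at AQI 50, whose upper concentration bound is 92.52 µg/m³.
Reduction needed = 111.61 − 92.52 = 19.09 µg/m³.

19.09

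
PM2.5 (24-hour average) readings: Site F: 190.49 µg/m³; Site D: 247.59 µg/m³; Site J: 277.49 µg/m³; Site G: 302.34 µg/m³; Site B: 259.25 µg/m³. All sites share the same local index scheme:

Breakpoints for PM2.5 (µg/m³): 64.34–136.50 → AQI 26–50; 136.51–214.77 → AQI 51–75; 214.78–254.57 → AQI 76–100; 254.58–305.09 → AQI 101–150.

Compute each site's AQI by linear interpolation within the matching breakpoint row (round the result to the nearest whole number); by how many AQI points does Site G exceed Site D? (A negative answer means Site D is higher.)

Site F 190.49: bracket 136.51–214.77 → index 51–75; slope 24/78.26, offset 53.98.
AQI = 51 + 24/78.26·53.98 ≈ 67.55 ⇒ 68.
Site D: row 214.78–254.57 (AQI 76–100). (100−76)·(247.59−214.78)/(254.57−214.78) + 76 = 24·32.81/39.79 + 76 ≈ 95.79 → 96.
Site J 277.49: bracket 254.58–305.09 → index 101–150; slope 49/50.51, offset 22.91.
AQI = 101 + 49/50.51·22.91 ≈ 123.23 ⇒ 123.
Site G: row 254.58–305.09 (AQI 101–150). (150−101)·(302.34−254.58)/(305.09−254.58) + 101 = 49·47.76/50.51 + 101 ≈ 147.33 → 147.
Site B: 259.25 lies in 254.58–305.09, so I_lo=101, I_hi=150, C_lo=254.58, C_hi=305.09.
(150−101)/(305.09−254.58) × (259.25−254.58) + 101 = 49/50.51 × 4.67 + 101 ≈ 105.53 → 106.
AQIs: Site F=68, Site D=96, Site J=123, Site G=147, Site B=106. Site G (147) − Site D (96) = 51.

51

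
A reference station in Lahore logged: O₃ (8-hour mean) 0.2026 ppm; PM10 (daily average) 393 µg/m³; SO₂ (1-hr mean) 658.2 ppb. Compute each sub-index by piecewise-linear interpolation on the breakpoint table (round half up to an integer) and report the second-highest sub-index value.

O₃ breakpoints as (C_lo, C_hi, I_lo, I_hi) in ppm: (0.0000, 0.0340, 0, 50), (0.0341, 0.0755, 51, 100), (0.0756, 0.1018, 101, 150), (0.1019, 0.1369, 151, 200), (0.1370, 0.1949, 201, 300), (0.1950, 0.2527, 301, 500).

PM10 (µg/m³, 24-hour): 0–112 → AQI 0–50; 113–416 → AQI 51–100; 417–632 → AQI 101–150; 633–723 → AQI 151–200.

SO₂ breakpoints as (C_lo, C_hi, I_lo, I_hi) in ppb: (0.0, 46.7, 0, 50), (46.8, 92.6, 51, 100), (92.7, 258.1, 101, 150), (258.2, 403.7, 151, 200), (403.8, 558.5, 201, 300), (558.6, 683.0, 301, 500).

O₃: 0.2026 lies in 0.1950–0.2527, so I_lo=301, I_hi=500, C_lo=0.1950, C_hi=0.2527.
(500−301)/(0.2527−0.1950) × (0.2026−0.1950) + 301 = 199/0.0577 × 0.0076 + 301 ≈ 327.21 → 327.
PM10: 393 ∈ [113, 416] ↔ index [51, 100].
51 + (393−113)·(100−51)/(416−113) = 51 + 280·49/303 ≈ 96.28, so AQI = 96.
SO₂: 658.2 ∈ [558.6, 683.0] ↔ index [301, 500].
301 + (658.2−558.6)·(500−301)/(683.0−558.6) = 301 + 99.6·199/124.4 ≈ 460.33, so AQI = 460.
Sub-indices: O₃→327, PM10→96, SO₂→460. Ranked high→low: 460, 327, 96. Second-highest sub-index = 327.

327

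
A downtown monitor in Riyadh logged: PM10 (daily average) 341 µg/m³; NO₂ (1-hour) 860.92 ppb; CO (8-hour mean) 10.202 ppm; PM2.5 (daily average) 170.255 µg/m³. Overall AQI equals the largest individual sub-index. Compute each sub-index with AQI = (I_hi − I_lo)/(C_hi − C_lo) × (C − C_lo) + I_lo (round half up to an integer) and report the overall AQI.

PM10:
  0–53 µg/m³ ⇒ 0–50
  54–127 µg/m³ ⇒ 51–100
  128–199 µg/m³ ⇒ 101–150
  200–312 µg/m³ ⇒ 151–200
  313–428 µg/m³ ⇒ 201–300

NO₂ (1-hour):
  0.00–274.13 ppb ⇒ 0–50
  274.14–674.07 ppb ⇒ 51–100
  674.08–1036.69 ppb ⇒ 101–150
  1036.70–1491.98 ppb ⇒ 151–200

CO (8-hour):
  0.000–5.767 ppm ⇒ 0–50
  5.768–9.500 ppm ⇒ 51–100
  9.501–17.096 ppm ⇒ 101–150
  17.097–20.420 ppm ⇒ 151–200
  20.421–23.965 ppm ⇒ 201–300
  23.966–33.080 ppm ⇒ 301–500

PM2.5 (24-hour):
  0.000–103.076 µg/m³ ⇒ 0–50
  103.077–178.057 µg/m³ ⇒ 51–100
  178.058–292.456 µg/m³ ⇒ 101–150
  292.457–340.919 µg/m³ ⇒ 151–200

225

PM10: row 313–428 (AQI 201–300). (300−201)·(341−313)/(428−313) + 201 = 99·28/115 + 201 ≈ 225.10 → 225.
NO₂ 860.92: bracket 674.08–1036.69 → index 101–150; slope 49/362.61, offset 186.84.
AQI = 101 + 49/362.61·186.84 ≈ 126.25 ⇒ 126.
CO: row 9.501–17.096 (AQI 101–150). (150−101)·(10.202−9.501)/(17.096−9.501) + 101 = 49·0.701/7.595 + 101 ≈ 105.52 → 106.
PM2.5 170.255: bracket 103.077–178.057 → index 51–100; slope 49/74.980, offset 67.178.
AQI = 51 + 49/74.980·67.178 ≈ 94.90 ⇒ 95.
Sub-indices: PM10→225, NO₂→126, CO→106, PM2.5→95. Overall AQI = max = 225; dominant pollutant is PM10.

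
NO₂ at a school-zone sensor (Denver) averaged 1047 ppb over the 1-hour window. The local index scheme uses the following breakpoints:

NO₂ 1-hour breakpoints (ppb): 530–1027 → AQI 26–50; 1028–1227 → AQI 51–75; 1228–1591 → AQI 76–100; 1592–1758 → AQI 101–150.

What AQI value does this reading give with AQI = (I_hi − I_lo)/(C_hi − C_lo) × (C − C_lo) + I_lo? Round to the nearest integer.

NO₂: 1047 lies in 1028–1227, so I_lo=51, I_hi=75, C_lo=1028, C_hi=1227.
(75−51)/(1227−1028) × (1047−1028) + 51 = 24/199 × 19 + 51 ≈ 53.29 → 53.

53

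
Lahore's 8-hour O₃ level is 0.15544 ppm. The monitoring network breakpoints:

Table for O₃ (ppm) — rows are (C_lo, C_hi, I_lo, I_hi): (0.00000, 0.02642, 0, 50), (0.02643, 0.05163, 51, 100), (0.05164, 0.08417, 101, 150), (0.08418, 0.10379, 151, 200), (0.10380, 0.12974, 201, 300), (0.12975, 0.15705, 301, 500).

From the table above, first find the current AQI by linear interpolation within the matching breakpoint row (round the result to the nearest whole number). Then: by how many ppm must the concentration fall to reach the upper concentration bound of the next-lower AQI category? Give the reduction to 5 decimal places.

O₃ 0.15544: bracket 0.12975–0.15705 → index 301–500; slope 199/0.02730, offset 0.02569.
AQI = 301 + 199/0.02730·0.02569 ≈ 488.26 ⇒ 488.
Current AQI 488 is in the Hazardous range (301–500). The next-lower category tops out at AQI 300, whose upper concentration bound is 0.12974 ppm.
Reduction needed = 0.15544 − 0.12974 = 0.02570 ppm.

0.02570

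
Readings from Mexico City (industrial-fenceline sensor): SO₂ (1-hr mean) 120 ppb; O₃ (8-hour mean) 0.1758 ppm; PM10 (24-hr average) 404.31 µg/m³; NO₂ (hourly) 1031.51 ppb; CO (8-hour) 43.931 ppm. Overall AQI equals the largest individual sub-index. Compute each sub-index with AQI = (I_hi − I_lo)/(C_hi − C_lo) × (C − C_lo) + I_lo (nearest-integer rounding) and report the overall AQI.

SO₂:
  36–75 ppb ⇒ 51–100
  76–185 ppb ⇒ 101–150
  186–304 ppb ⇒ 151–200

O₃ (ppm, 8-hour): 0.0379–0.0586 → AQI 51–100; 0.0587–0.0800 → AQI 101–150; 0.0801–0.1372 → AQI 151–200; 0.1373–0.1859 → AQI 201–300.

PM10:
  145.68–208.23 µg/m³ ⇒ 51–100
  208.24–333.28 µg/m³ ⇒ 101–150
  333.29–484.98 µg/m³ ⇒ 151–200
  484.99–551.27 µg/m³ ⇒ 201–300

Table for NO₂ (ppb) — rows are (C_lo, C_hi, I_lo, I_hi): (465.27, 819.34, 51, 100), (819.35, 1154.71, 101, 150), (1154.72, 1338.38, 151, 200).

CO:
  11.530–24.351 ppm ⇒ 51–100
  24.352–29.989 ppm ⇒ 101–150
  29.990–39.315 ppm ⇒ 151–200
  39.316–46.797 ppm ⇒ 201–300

SO₂: 120 lies in 76–185, so I_lo=101, I_hi=150, C_lo=76, C_hi=185.
(150−101)/(185−76) × (120−76) + 101 = 49/109 × 44 + 101 ≈ 120.78 → 121.
O₃: 0.1758 lies in 0.1373–0.1859, so I_lo=201, I_hi=300, C_lo=0.1373, C_hi=0.1859.
(300−201)/(0.1859−0.1373) × (0.1758−0.1373) + 201 = 99/0.0486 × 0.0385 + 201 ≈ 279.43 → 279.
PM10 404.31: bracket 333.29–484.98 → index 151–200; slope 49/151.69, offset 71.02.
AQI = 151 + 49/151.69·71.02 ≈ 173.94 ⇒ 174.
NO₂: row 819.35–1154.71 (AQI 101–150). (150−101)·(1031.51−819.35)/(1154.71−819.35) + 101 = 49·212.16/335.36 + 101 ≈ 132.00 → 132.
CO 43.931: bracket 39.316–46.797 → index 201–300; slope 99/7.481, offset 4.615.
AQI = 201 + 99/7.481·4.615 ≈ 262.07 ⇒ 262.
Sub-indices: SO₂→121, O₃→279, PM10→174, NO₂→132, CO→262. Overall AQI = max = 279; dominant pollutant is O₃.
AQI 279: Very Unhealthy.

279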